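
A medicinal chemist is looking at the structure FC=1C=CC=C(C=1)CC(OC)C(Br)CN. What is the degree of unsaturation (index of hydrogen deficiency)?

Degree of unsaturation = (number of rings) + (number of π bonds).
Ring closures in the SMILES: 1.
π bonds: 3 double bonds (each 1 DoU) → 3 DoU from unsaturation.
Total DoU = 1 + 3 = 4.

4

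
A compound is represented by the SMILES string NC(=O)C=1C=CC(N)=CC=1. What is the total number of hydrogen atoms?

Walk through each heavy atom and fill implicit hydrogens from standard valence (C 4, N 3, O 2, S 2, halogen 1):
  atom 1: N, bond orders sum to 1 (valence 3) → 2 H
  atom 2: C, bond orders sum to 4 (valence 4) → 0 H
  atom 3: O, bond orders sum to 2 (valence 2) → 0 H
  atom 4: C, bond orders sum to 4 (valence 4) → 0 H
  atom 5: C, bond orders sum to 3 (valence 4) → 1 H
  atom 6: C, bond orders sum to 3 (valence 4) → 1 H
  atom 7: C, bond orders sum to 4 (valence 4) → 0 H
  atom 8: N, bond orders sum to 1 (valence 3) → 2 H
  atom 9: C, bond orders sum to 3 (valence 4) → 1 H
  atom 10: C, bond orders sum to 3 (valence 4) → 1 H
Total hydrogens: 8.

8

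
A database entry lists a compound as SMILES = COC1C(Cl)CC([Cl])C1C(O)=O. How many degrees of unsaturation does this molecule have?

2

Molecular formula: C7H10Cl2O3.
DoU = (2C + 2 + N − H − X) / 2, where X is the halogen count and O/S are ignored.
    = (2·7 + 2 + 0 − 10 − 2) / 2 = 4 / 2 = 2.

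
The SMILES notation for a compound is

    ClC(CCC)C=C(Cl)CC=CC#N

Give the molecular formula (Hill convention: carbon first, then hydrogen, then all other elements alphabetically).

Walk through each heavy atom and fill implicit hydrogens from standard valence (C 4, N 3, O 2, S 2, halogen 1):
  atom 1: Cl (halogen, monovalent) → 0 H
  atom 2: C, bond orders sum to 3 (valence 4) → 1 H
  atom 3: C, bond orders sum to 2 (valence 4) → 2 H
  atom 4: C, bond orders sum to 2 (valence 4) → 2 H
  atom 5: C, bond orders sum to 1 (valence 4) → 3 H
  atom 6: C, bond orders sum to 3 (valence 4) → 1 H
  atom 7: C, bond orders sum to 4 (valence 4) → 0 H
  atom 8: Cl (halogen, monovalent) → 0 H
  atom 9: C, bond orders sum to 2 (valence 4) → 2 H
  atom 10: C, bond orders sum to 3 (valence 4) → 1 H
  atom 11: C, bond orders sum to 3 (valence 4) → 1 H
  atom 12: C, bond orders sum to 4 (valence 4) → 0 H
  atom 13: N, bond orders sum to 3 (valence 3) → 0 H
Totals → C:10, H:13, Cl:2, N:1.

C10H13Cl2N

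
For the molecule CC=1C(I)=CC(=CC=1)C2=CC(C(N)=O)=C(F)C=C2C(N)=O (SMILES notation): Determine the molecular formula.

Walk through each heavy atom and fill implicit hydrogens from standard valence (C 4, N 3, O 2, S 2, halogen 1):
  atom 1: C, bond orders sum to 1 (valence 4) → 3 H
  atom 2: C, bond orders sum to 4 (valence 4) → 0 H
  atom 3: C, bond orders sum to 4 (valence 4) → 0 H
  atom 4: I (halogen, monovalent) → 0 H
  atom 5: C, bond orders sum to 3 (valence 4) → 1 H
  atom 6: C, bond orders sum to 4 (valence 4) → 0 H
  atom 7: C, bond orders sum to 3 (valence 4) → 1 H
  atom 8: C, bond orders sum to 3 (valence 4) → 1 H
  atom 9: C, bond orders sum to 4 (valence 4) → 0 H
  atom 10: C, bond orders sum to 3 (valence 4) → 1 H
  atom 11: C, bond orders sum to 4 (valence 4) → 0 H
  atom 12: C, bond orders sum to 4 (valence 4) → 0 H
  atom 13: N, bond orders sum to 1 (valence 3) → 2 H
  atom 14: O, bond orders sum to 2 (valence 2) → 0 H
  atom 15: C, bond orders sum to 4 (valence 4) → 0 H
  atom 16: F (halogen, monovalent) → 0 H
  atom 17: C, bond orders sum to 3 (valence 4) → 1 H
  atom 18: C, bond orders sum to 4 (valence 4) → 0 H
  atom 19: C, bond orders sum to 4 (valence 4) → 0 H
  atom 20: N, bond orders sum to 1 (valence 3) → 2 H
  atom 21: O, bond orders sum to 2 (valence 2) → 0 H
Totals → C:15, H:12, F:1, I:1, N:2, O:2.

C15H12FIN2O2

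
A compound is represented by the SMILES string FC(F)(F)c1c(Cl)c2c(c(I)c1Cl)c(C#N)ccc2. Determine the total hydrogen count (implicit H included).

3

Walk through each heavy atom and fill implicit hydrogens from standard valence (C 4, N 3, O 2, S 2, halogen 1); for lowercase aromatic atoms, an aromatic c carries 1 H when it has two neighbours and 0 H with three, and aromatic n carries 0 H:
  atom 1: F (halogen, monovalent) → 0 H
  atom 2: C, bond orders sum to 4 (valence 4) → 0 H
  atom 3: F (halogen, monovalent) → 0 H
  atom 4: F (halogen, monovalent) → 0 H
  atom 5: aromatic c, 3 neighbours → 0 H
  atom 6: aromatic c, 3 neighbours → 0 H
  atom 7: Cl (halogen, monovalent) → 0 H
  atom 8: aromatic c, 3 neighbours → 0 H
  atom 9: aromatic c, 3 neighbours → 0 H
  atom 10: aromatic c, 3 neighbours → 0 H
  atom 11: I (halogen, monovalent) → 0 H
  atom 12: aromatic c, 3 neighbours → 0 H
  atom 13: Cl (halogen, monovalent) → 0 H
  atom 14: aromatic c, 3 neighbours → 0 H
  atom 15: C, bond orders sum to 4 (valence 4) → 0 H
  atom 16: N, bond orders sum to 3 (valence 3) → 0 H
  atom 17: aromatic c, 2 neighbours → 1 H
  atom 18: aromatic c, 2 neighbours → 1 H
  atom 19: aromatic c, 2 neighbours → 1 H
Total hydrogens: 3.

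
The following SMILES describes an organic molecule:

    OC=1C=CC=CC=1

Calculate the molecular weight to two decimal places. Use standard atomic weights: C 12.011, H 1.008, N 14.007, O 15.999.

94.11 g/mol

First, the molecular formula is C6H6O (counting implicit H from valence).
  C: 6 × 12.011 = 72.066
  H: 6 × 1.008 = 6.048
  O: 1 × 15.999 = 15.999
Sum: 6×12.011 + 6×1.008 + 1×15.999 = 94.113 → 94.11 g/mol.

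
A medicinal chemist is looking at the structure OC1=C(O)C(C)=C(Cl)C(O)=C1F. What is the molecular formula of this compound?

Walk through each heavy atom and fill implicit hydrogens from standard valence (C 4, N 3, O 2, S 2, halogen 1):
  atom 1: O, bond orders sum to 1 (valence 2) → 1 H
  atom 2: C, bond orders sum to 4 (valence 4) → 0 H
  atom 3: C, bond orders sum to 4 (valence 4) → 0 H
  atom 4: O, bond orders sum to 1 (valence 2) → 1 H
  atom 5: C, bond orders sum to 4 (valence 4) → 0 H
  atom 6: C, bond orders sum to 1 (valence 4) → 3 H
  atom 7: C, bond orders sum to 4 (valence 4) → 0 H
  atom 8: Cl (halogen, monovalent) → 0 H
  atom 9: C, bond orders sum to 4 (valence 4) → 0 H
  atom 10: O, bond orders sum to 1 (valence 2) → 1 H
  atom 11: C, bond orders sum to 4 (valence 4) → 0 H
  atom 12: F (halogen, monovalent) → 0 H
Totals → C:7, H:6, Cl:1, F:1, O:3.

C7H6ClFO3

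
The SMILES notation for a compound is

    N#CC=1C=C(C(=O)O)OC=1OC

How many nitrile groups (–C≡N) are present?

1

The nitrile motif appears at heavy-atom position 2 in the SMILES.
Other groups present: 1 carboxylic acid, 1 ether.
Nitrile count: 1.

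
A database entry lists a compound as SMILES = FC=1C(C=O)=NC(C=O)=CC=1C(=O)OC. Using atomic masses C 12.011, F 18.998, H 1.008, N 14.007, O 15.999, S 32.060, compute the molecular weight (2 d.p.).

First, the molecular formula is C9H6FNO4 (counting implicit H from valence).
  C: 9 × 12.011 = 108.099
  F: 1 × 18.998 = 18.998
  H: 6 × 1.008 = 6.048
  N: 1 × 14.007 = 14.007
  O: 4 × 15.999 = 63.996
Sum: 9×12.011 + 1×18.998 + 6×1.008 + 1×14.007 + 4×15.999 = 211.148 → 211.15 g/mol.

211.15 g/mol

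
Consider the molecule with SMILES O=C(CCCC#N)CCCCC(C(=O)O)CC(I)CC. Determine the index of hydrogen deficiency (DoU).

Molecular formula: C15H24INO3.
DoU = (2C + 2 + N − H − X) / 2, where X is the halogen count and O/S are ignored.
    = (2·15 + 2 + 1 − 24 − 1) / 2 = 8 / 2 = 4.

4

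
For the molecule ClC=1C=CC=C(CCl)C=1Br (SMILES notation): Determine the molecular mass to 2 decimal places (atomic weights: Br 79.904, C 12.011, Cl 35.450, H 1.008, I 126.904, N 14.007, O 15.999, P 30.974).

239.92 g/mol

First, the molecular formula is C7H5BrCl2 (counting implicit H from valence).
  Br: 1 × 79.904 = 79.904
  C: 7 × 12.011 = 84.077
  Cl: 2 × 35.450 = 70.900
  H: 5 × 1.008 = 5.040
Sum: 1×79.904 + 7×12.011 + 2×35.450 + 5×1.008 = 239.921 → 239.92 g/mol.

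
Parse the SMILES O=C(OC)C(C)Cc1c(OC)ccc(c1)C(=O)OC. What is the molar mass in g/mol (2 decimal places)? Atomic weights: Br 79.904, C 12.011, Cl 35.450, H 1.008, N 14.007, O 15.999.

First, the molecular formula is C14H18O5 (counting implicit H from valence).
  C: 14 × 12.011 = 168.154
  H: 18 × 1.008 = 18.144
  O: 5 × 15.999 = 79.995
Sum: 14×12.011 + 18×1.008 + 5×15.999 = 266.293 → 266.29 g/mol.

266.29 g/mol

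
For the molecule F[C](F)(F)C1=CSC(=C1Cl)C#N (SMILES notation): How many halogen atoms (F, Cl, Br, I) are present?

4

Halogen atoms appear at heavy-atom positions 1, 3, 4, 10 (1×Cl, 3×F).
Other groups present: 1 nitrile.
Halogen count: 4.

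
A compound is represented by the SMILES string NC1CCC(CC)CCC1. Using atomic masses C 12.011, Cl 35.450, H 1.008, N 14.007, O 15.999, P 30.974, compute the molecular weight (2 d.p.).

141.26 g/mol

First, the molecular formula is C9H19N (counting implicit H from valence).
  C: 9 × 12.011 = 108.099
  H: 19 × 1.008 = 19.152
  N: 1 × 14.007 = 14.007
Sum: 9×12.011 + 19×1.008 + 1×14.007 = 141.258 → 141.26 g/mol.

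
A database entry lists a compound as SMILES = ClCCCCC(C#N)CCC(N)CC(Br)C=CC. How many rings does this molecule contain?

0

In SMILES, each pair of matching ring-closure digits denotes one ring-closing bond; the number of such bonds equals the number of independent rings.
Ring-closure bonds here: 0.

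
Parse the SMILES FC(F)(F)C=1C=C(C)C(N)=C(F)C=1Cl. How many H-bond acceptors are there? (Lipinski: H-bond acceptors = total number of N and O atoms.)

1

N atoms: 1; O atoms: 0.
Lipinski HBA = 1 + 0 = 1.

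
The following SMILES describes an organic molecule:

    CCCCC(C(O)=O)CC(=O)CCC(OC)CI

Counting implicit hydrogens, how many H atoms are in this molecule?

Walk through each heavy atom and fill implicit hydrogens from standard valence (C 4, N 3, O 2, S 2, halogen 1):
  atom 1: C, bond orders sum to 1 (valence 4) → 3 H
  atom 2: C, bond orders sum to 2 (valence 4) → 2 H
  atom 3: C, bond orders sum to 2 (valence 4) → 2 H
  atom 4: C, bond orders sum to 2 (valence 4) → 2 H
  atom 5: C, bond orders sum to 3 (valence 4) → 1 H
  atom 6: C, bond orders sum to 4 (valence 4) → 0 H
  atom 7: O, bond orders sum to 1 (valence 2) → 1 H
  atom 8: O, bond orders sum to 2 (valence 2) → 0 H
  atom 9: C, bond orders sum to 2 (valence 4) → 2 H
  atom 10: C, bond orders sum to 4 (valence 4) → 0 H
  atom 11: O, bond orders sum to 2 (valence 2) → 0 H
  atom 12: C, bond orders sum to 2 (valence 4) → 2 H
  atom 13: C, bond orders sum to 2 (valence 4) → 2 H
  atom 14: C, bond orders sum to 3 (valence 4) → 1 H
  atom 15: O, bond orders sum to 2 (valence 2) → 0 H
  atom 16: C, bond orders sum to 1 (valence 4) → 3 H
  atom 17: C, bond orders sum to 2 (valence 4) → 2 H
  atom 18: I (halogen, monovalent) → 0 H
Total hydrogens: 23.

23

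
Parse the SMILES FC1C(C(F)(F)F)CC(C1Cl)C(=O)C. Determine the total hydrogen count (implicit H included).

Walk through each heavy atom and fill implicit hydrogens from standard valence (C 4, N 3, O 2, S 2, halogen 1):
  atom 1: F (halogen, monovalent) → 0 H
  atom 2: C, bond orders sum to 3 (valence 4) → 1 H
  atom 3: C, bond orders sum to 3 (valence 4) → 1 H
  atom 4: C, bond orders sum to 4 (valence 4) → 0 H
  atom 5: F (halogen, monovalent) → 0 H
  atom 6: F (halogen, monovalent) → 0 H
  atom 7: F (halogen, monovalent) → 0 H
  atom 8: C, bond orders sum to 2 (valence 4) → 2 H
  atom 9: C, bond orders sum to 3 (valence 4) → 1 H
  atom 10: C, bond orders sum to 3 (valence 4) → 1 H
  atom 11: Cl (halogen, monovalent) → 0 H
  atom 12: C, bond orders sum to 4 (valence 4) → 0 H
  atom 13: O, bond orders sum to 2 (valence 2) → 0 H
  atom 14: C, bond orders sum to 1 (valence 4) → 3 H
Total hydrogens: 9.

9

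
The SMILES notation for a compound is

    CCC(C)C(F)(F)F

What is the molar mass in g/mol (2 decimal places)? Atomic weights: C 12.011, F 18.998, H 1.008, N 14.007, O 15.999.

First, the molecular formula is C5H9F3 (counting implicit H from valence).
  C: 5 × 12.011 = 60.055
  F: 3 × 18.998 = 56.994
  H: 9 × 1.008 = 9.072
Sum: 5×12.011 + 3×18.998 + 9×1.008 = 126.121 → 126.12 g/mol.

126.12 g/mol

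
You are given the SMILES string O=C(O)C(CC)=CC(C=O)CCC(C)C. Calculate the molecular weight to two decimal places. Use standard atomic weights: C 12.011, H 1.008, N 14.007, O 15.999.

212.29 g/mol

First, the molecular formula is C12H20O3 (counting implicit H from valence).
  C: 12 × 12.011 = 144.132
  H: 20 × 1.008 = 20.160
  O: 3 × 15.999 = 47.997
Sum: 12×12.011 + 20×1.008 + 3×15.999 = 212.289 → 212.29 g/mol.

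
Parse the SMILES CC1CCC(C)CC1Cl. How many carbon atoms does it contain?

Count every carbon token in the SMILES (each C, including those in ring-closure positions and inside branches).
Carbon count: 8.

8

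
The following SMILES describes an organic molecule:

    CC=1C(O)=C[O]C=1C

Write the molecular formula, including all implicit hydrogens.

Walk through each heavy atom and fill implicit hydrogens from standard valence (C 4, N 3, O 2, S 2, halogen 1):
  atom 1: C, bond orders sum to 1 (valence 4) → 3 H
  atom 2: C, bond orders sum to 4 (valence 4) → 0 H
  atom 3: C, bond orders sum to 4 (valence 4) → 0 H
  atom 4: O, bond orders sum to 1 (valence 2) → 1 H
  atom 5: C, bond orders sum to 3 (valence 4) → 1 H
  atom 6: O with explicit H count 0
  atom 7: C, bond orders sum to 4 (valence 4) → 0 H
  atom 8: C, bond orders sum to 1 (valence 4) → 3 H
Totals → C:6, H:8, O:2.
In Hill order: C6H8O2.

C6H8O2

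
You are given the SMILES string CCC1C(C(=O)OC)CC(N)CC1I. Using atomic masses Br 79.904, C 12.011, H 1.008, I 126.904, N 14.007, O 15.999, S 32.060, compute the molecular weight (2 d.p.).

First, the molecular formula is C10H18INO2 (counting implicit H from valence).
  C: 10 × 12.011 = 120.110
  H: 18 × 1.008 = 18.144
  I: 1 × 126.904 = 126.904
  N: 1 × 14.007 = 14.007
  O: 2 × 15.999 = 31.998
Sum: 10×12.011 + 18×1.008 + 1×126.904 + 1×14.007 + 2×15.999 = 311.163 → 311.16 g/mol.

311.16 g/mol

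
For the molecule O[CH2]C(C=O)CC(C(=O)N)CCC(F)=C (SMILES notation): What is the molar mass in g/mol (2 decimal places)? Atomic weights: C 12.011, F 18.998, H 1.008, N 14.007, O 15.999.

217.24 g/mol

First, the molecular formula is C10H16FNO3 (counting implicit H from valence).
  C: 10 × 12.011 = 120.110
  F: 1 × 18.998 = 18.998
  H: 16 × 1.008 = 16.128
  N: 1 × 14.007 = 14.007
  O: 3 × 15.999 = 47.997
Sum: 10×12.011 + 1×18.998 + 16×1.008 + 1×14.007 + 3×15.999 = 217.240 → 217.24 g/mol.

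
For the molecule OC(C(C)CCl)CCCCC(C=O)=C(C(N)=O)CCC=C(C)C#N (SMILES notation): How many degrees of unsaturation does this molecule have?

Molecular formula: C18H27ClN2O3.
DoU = (2C + 2 + N − H − X) / 2, where X is the halogen count and O/S are ignored.
    = (2·18 + 2 + 2 − 27 − 1) / 2 = 12 / 2 = 6.

6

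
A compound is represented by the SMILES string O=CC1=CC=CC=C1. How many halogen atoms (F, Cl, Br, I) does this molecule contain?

Scan the SMILES for the halogen motif — none present.
Groups that are present: 1 aldehyde.

0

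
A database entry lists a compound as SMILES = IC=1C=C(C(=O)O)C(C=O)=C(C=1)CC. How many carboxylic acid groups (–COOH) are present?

The carboxylic acid motif appears at heavy-atom position 5 in the SMILES.
Other groups present: 1 aldehyde.
Carboxylic acid count: 1.

1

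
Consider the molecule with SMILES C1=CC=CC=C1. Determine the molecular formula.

C6H6

Walk through each heavy atom and fill implicit hydrogens from standard valence (C 4, N 3, O 2, S 2, halogen 1):
  atom 1: C, bond orders sum to 3 (valence 4) → 1 H
  atom 2: C, bond orders sum to 3 (valence 4) → 1 H
  atom 3: C, bond orders sum to 3 (valence 4) → 1 H
  atom 4: C, bond orders sum to 3 (valence 4) → 1 H
  atom 5: C, bond orders sum to 3 (valence 4) → 1 H
  atom 6: C, bond orders sum to 3 (valence 4) → 1 H
Totals → C:6, H:6.
In Hill order: C6H6.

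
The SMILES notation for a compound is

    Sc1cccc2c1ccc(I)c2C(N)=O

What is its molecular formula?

Walk through each heavy atom and fill implicit hydrogens from standard valence (C 4, N 3, O 2, S 2, halogen 1); for lowercase aromatic atoms, an aromatic c carries 1 H when it has two neighbours and 0 H with three, and aromatic n carries 0 H:
  atom 1: S, bond orders sum to 1 (valence 2) → 1 H
  atom 2: aromatic c, 3 neighbours → 0 H
  atom 3: aromatic c, 2 neighbours → 1 H
  atom 4: aromatic c, 2 neighbours → 1 H
  atom 5: aromatic c, 2 neighbours → 1 H
  atom 6: aromatic c, 3 neighbours → 0 H
  atom 7: aromatic c, 3 neighbours → 0 H
  atom 8: aromatic c, 2 neighbours → 1 H
  atom 9: aromatic c, 2 neighbours → 1 H
  atom 10: aromatic c, 3 neighbours → 0 H
  atom 11: I (halogen, monovalent) → 0 H
  atom 12: aromatic c, 3 neighbours → 0 H
  atom 13: C, bond orders sum to 4 (valence 4) → 0 H
  atom 14: N, bond orders sum to 1 (valence 3) → 2 H
  atom 15: O, bond orders sum to 2 (valence 2) → 0 H
Totals → C:11, H:8, I:1, N:1, O:1, S:1.

C11H8INOS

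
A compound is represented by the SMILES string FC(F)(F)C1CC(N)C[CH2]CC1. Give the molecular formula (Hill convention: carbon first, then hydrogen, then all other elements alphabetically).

C8H14F3N

Walk through each heavy atom and fill implicit hydrogens from standard valence (C 4, N 3, O 2, S 2, halogen 1):
  atom 1: F (halogen, monovalent) → 0 H
  atom 2: C, bond orders sum to 4 (valence 4) → 0 H
  atom 3: F (halogen, monovalent) → 0 H
  atom 4: F (halogen, monovalent) → 0 H
  atom 5: C, bond orders sum to 3 (valence 4) → 1 H
  atom 6: C, bond orders sum to 2 (valence 4) → 2 H
  atom 7: C, bond orders sum to 3 (valence 4) → 1 H
  atom 8: N, bond orders sum to 1 (valence 3) → 2 H
  atom 9: C, bond orders sum to 2 (valence 4) → 2 H
  atom 10: C with explicit H count 2
  atom 11: C, bond orders sum to 2 (valence 4) → 2 H
  atom 12: C, bond orders sum to 2 (valence 4) → 2 H
Totals → C:8, H:14, F:3, N:1.
In Hill order: C8H14F3N.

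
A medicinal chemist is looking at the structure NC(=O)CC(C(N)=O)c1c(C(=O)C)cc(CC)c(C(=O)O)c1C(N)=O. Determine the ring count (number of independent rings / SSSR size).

1

In SMILES, each pair of matching ring-closure digits denotes one ring-closing bond; the number of such bonds equals the number of independent rings.
Ring-closure bonds here: 1.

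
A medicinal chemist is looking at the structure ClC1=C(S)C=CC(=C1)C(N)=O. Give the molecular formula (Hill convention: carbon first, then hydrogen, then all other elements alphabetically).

C7H6ClNOS

Walk through each heavy atom and fill implicit hydrogens from standard valence (C 4, N 3, O 2, S 2, halogen 1):
  atom 1: Cl (halogen, monovalent) → 0 H
  atom 2: C, bond orders sum to 4 (valence 4) → 0 H
  atom 3: C, bond orders sum to 4 (valence 4) → 0 H
  atom 4: S, bond orders sum to 1 (valence 2) → 1 H
  atom 5: C, bond orders sum to 3 (valence 4) → 1 H
  atom 6: C, bond orders sum to 3 (valence 4) → 1 H
  atom 7: C, bond orders sum to 4 (valence 4) → 0 H
  atom 8: C, bond orders sum to 3 (valence 4) → 1 H
  atom 9: C, bond orders sum to 4 (valence 4) → 0 H
  atom 10: N, bond orders sum to 1 (valence 3) → 2 H
  atom 11: O, bond orders sum to 2 (valence 2) → 0 H
Totals → C:7, H:6, Cl:1, N:1, O:1, S:1.
In Hill order: C7H6ClNOS.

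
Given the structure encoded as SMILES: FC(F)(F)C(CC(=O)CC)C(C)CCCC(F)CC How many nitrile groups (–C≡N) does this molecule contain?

Scan the SMILES for the nitrile motif — none present.
Groups that are present: 1 ketone.

0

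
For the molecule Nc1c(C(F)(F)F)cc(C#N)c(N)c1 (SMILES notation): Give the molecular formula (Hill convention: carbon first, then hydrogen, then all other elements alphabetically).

C8H6F3N3

Walk through each heavy atom and fill implicit hydrogens from standard valence (C 4, N 3, O 2, S 2, halogen 1); for lowercase aromatic atoms, an aromatic c carries 1 H when it has two neighbours and 0 H with three, and aromatic n carries 0 H:
  atom 1: N, bond orders sum to 1 (valence 3) → 2 H
  atom 2: aromatic c, 3 neighbours → 0 H
  atom 3: aromatic c, 3 neighbours → 0 H
  atom 4: C, bond orders sum to 4 (valence 4) → 0 H
  atom 5: F (halogen, monovalent) → 0 H
  atom 6: F (halogen, monovalent) → 0 H
  atom 7: F (halogen, monovalent) → 0 H
  atom 8: aromatic c, 2 neighbours → 1 H
  atom 9: aromatic c, 3 neighbours → 0 H
  atom 10: C, bond orders sum to 4 (valence 4) → 0 H
  atom 11: N, bond orders sum to 3 (valence 3) → 0 H
  atom 12: aromatic c, 3 neighbours → 0 H
  atom 13: N, bond orders sum to 1 (valence 3) → 2 H
  atom 14: aromatic c, 2 neighbours → 1 H
Totals → C:8, H:6, F:3, N:3.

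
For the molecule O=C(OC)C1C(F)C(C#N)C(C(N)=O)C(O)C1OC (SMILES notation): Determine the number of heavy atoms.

Every atom symbol written in the SMILES (organic subset) is one heavy atom; implicit H are not written.
Heavy atoms by element → C:11, F:1, N:2, O:5.
Total: 19.

19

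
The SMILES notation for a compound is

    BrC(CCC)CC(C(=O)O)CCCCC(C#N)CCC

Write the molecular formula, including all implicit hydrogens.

C16H28BrNO2

Walk through each heavy atom and fill implicit hydrogens from standard valence (C 4, N 3, O 2, S 2, halogen 1):
  atom 1: Br (halogen, monovalent) → 0 H
  atom 2: C, bond orders sum to 3 (valence 4) → 1 H
  atom 3: C, bond orders sum to 2 (valence 4) → 2 H
  atom 4: C, bond orders sum to 2 (valence 4) → 2 H
  atom 5: C, bond orders sum to 1 (valence 4) → 3 H
  atom 6: C, bond orders sum to 2 (valence 4) → 2 H
  atom 7: C, bond orders sum to 3 (valence 4) → 1 H
  atom 8: C, bond orders sum to 4 (valence 4) → 0 H
  atom 9: O, bond orders sum to 2 (valence 2) → 0 H
  atom 10: O, bond orders sum to 1 (valence 2) → 1 H
  atom 11: C, bond orders sum to 2 (valence 4) → 2 H
  atom 12: C, bond orders sum to 2 (valence 4) → 2 H
  atom 13: C, bond orders sum to 2 (valence 4) → 2 H
  atom 14: C, bond orders sum to 2 (valence 4) → 2 H
  atom 15: C, bond orders sum to 3 (valence 4) → 1 H
  atom 16: C, bond orders sum to 4 (valence 4) → 0 H
  atom 17: N, bond orders sum to 3 (valence 3) → 0 H
  atom 18: C, bond orders sum to 2 (valence 4) → 2 H
  atom 19: C, bond orders sum to 2 (valence 4) → 2 H
  atom 20: C, bond orders sum to 1 (valence 4) → 3 H
Totals → C:16, H:28, Br:1, N:1, O:2.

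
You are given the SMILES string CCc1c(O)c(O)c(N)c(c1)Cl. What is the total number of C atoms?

Count every carbon token in the SMILES (each C, including those in ring-closure positions and inside branches).
Carbon count: 8.

8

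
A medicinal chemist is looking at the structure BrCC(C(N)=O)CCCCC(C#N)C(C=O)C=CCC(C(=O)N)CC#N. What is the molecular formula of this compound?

C18H25BrN4O3

Walk through each heavy atom and fill implicit hydrogens from standard valence (C 4, N 3, O 2, S 2, halogen 1):
  atom 1: Br (halogen, monovalent) → 0 H
  atom 2: C, bond orders sum to 2 (valence 4) → 2 H
  atom 3: C, bond orders sum to 3 (valence 4) → 1 H
  atom 4: C, bond orders sum to 4 (valence 4) → 0 H
  atom 5: N, bond orders sum to 1 (valence 3) → 2 H
  atom 6: O, bond orders sum to 2 (valence 2) → 0 H
  atom 7: C, bond orders sum to 2 (valence 4) → 2 H
  atom 8: C, bond orders sum to 2 (valence 4) → 2 H
  atom 9: C, bond orders sum to 2 (valence 4) → 2 H
  atom 10: C, bond orders sum to 2 (valence 4) → 2 H
  atom 11: C, bond orders sum to 3 (valence 4) → 1 H
  atom 12: C, bond orders sum to 4 (valence 4) → 0 H
  atom 13: N, bond orders sum to 3 (valence 3) → 0 H
  atom 14: C, bond orders sum to 3 (valence 4) → 1 H
  atom 15: C, bond orders sum to 3 (valence 4) → 1 H
  atom 16: O, bond orders sum to 2 (valence 2) → 0 H
  atom 17: C, bond orders sum to 3 (valence 4) → 1 H
  atom 18: C, bond orders sum to 3 (valence 4) → 1 H
  atom 19: C, bond orders sum to 2 (valence 4) → 2 H
  atom 20: C, bond orders sum to 3 (valence 4) → 1 H
  atom 21: C, bond orders sum to 4 (valence 4) → 0 H
  atom 22: O, bond orders sum to 2 (valence 2) → 0 H
  atom 23: N, bond orders sum to 1 (valence 3) → 2 H
  atom 24: C, bond orders sum to 2 (valence 4) → 2 H
  atom 25: C, bond orders sum to 4 (valence 4) → 0 H
  atom 26: N, bond orders sum to 3 (valence 3) → 0 H
Totals → C:18, H:25, Br:1, N:4, O:3.
In Hill order: C18H25BrN4O3.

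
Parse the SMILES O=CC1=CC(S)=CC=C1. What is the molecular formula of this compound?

Walk through each heavy atom and fill implicit hydrogens from standard valence (C 4, N 3, O 2, S 2, halogen 1):
  atom 1: O, bond orders sum to 2 (valence 2) → 0 H
  atom 2: C, bond orders sum to 3 (valence 4) → 1 H
  atom 3: C, bond orders sum to 4 (valence 4) → 0 H
  atom 4: C, bond orders sum to 3 (valence 4) → 1 H
  atom 5: C, bond orders sum to 4 (valence 4) → 0 H
  atom 6: S, bond orders sum to 1 (valence 2) → 1 H
  atom 7: C, bond orders sum to 3 (valence 4) → 1 H
  atom 8: C, bond orders sum to 3 (valence 4) → 1 H
  atom 9: C, bond orders sum to 3 (valence 4) → 1 H
Totals → C:7, H:6, O:1, S:1.
In Hill order: C7H6OS.

C7H6OS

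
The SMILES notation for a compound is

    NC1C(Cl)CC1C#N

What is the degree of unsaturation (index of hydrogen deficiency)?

Degree of unsaturation = (number of rings) + (number of π bonds).
Ring closures in the SMILES: 1.
π bonds: 1 triple bond (each 2 DoU) → 2 DoU from unsaturation.
Total DoU = 1 + 2 = 3.

3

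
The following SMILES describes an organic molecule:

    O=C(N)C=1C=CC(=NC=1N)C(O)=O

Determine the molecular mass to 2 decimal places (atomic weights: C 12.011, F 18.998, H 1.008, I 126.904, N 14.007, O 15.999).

181.15 g/mol

First, the molecular formula is C7H7N3O3 (counting implicit H from valence).
  C: 7 × 12.011 = 84.077
  H: 7 × 1.008 = 7.056
  N: 3 × 14.007 = 42.021
  O: 3 × 15.999 = 47.997
Sum: 7×12.011 + 7×1.008 + 3×14.007 + 3×15.999 = 181.151 → 181.15 g/mol.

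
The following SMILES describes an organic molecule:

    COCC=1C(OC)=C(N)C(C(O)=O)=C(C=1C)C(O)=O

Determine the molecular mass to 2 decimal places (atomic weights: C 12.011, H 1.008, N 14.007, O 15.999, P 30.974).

269.25 g/mol

First, the molecular formula is C12H15NO6 (counting implicit H from valence).
  C: 12 × 12.011 = 144.132
  H: 15 × 1.008 = 15.120
  N: 1 × 14.007 = 14.007
  O: 6 × 15.999 = 95.994
Sum: 12×12.011 + 15×1.008 + 1×14.007 + 6×15.999 = 269.253 → 269.25 g/mol.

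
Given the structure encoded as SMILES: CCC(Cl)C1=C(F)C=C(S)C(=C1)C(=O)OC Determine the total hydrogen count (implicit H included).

Walk through each heavy atom and fill implicit hydrogens from standard valence (C 4, N 3, O 2, S 2, halogen 1):
  atom 1: C, bond orders sum to 1 (valence 4) → 3 H
  atom 2: C, bond orders sum to 2 (valence 4) → 2 H
  atom 3: C, bond orders sum to 3 (valence 4) → 1 H
  atom 4: Cl (halogen, monovalent) → 0 H
  atom 5: C, bond orders sum to 4 (valence 4) → 0 H
  atom 6: C, bond orders sum to 4 (valence 4) → 0 H
  atom 7: F (halogen, monovalent) → 0 H
  atom 8: C, bond orders sum to 3 (valence 4) → 1 H
  atom 9: C, bond orders sum to 4 (valence 4) → 0 H
  atom 10: S, bond orders sum to 1 (valence 2) → 1 H
  atom 11: C, bond orders sum to 4 (valence 4) → 0 H
  atom 12: C, bond orders sum to 3 (valence 4) → 1 H
  atom 13: C, bond orders sum to 4 (valence 4) → 0 H
  atom 14: O, bond orders sum to 2 (valence 2) → 0 H
  atom 15: O, bond orders sum to 2 (valence 2) → 0 H
  atom 16: C, bond orders sum to 1 (valence 4) → 3 H
Total hydrogens: 12.

12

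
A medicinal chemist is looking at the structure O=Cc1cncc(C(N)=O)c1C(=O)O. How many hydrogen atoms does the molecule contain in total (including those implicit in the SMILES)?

Walk through each heavy atom and fill implicit hydrogens from standard valence (C 4, N 3, O 2, S 2, halogen 1); for lowercase aromatic atoms, an aromatic c carries 1 H when it has two neighbours and 0 H with three, and aromatic n carries 0 H:
  atom 1: O, bond orders sum to 2 (valence 2) → 0 H
  atom 2: C, bond orders sum to 3 (valence 4) → 1 H
  atom 3: aromatic c, 3 neighbours → 0 H
  atom 4: aromatic c, 2 neighbours → 1 H
  atom 5: aromatic n, 2 neighbours → 0 H
  atom 6: aromatic c, 2 neighbours → 1 H
  atom 7: aromatic c, 3 neighbours → 0 H
  atom 8: C, bond orders sum to 4 (valence 4) → 0 H
  atom 9: N, bond orders sum to 1 (valence 3) → 2 H
  atom 10: O, bond orders sum to 2 (valence 2) → 0 H
  atom 11: aromatic c, 3 neighbours → 0 H
  atom 12: C, bond orders sum to 4 (valence 4) → 0 H
  atom 13: O, bond orders sum to 2 (valence 2) → 0 H
  atom 14: O, bond orders sum to 1 (valence 2) → 1 H
Total hydrogens: 6.

6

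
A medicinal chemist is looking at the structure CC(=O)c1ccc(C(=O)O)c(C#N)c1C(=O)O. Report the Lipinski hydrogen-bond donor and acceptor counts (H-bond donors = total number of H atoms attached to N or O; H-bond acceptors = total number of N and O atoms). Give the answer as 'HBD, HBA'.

Donors: find every N or O and count the H atoms it carries.
  atom 3 (O): bond orders sum to 2 → 0 H
  atom 9 (O): bond orders sum to 2 → 0 H
  atom 10 (O): bond orders sum to 1 → 1 H
  atom 13 (N): bond orders sum to 3 → 0 H
  atom 16 (O): bond orders sum to 2 → 0 H
  atom 17 (O): bond orders sum to 1 → 1 H
Lipinski HBD = 2.
Acceptors: N atoms = 1, O atoms = 5 → HBA = 6.

2, 6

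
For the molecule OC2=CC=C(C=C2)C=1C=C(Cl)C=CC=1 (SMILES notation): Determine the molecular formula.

Walk through each heavy atom and fill implicit hydrogens from standard valence (C 4, N 3, O 2, S 2, halogen 1):
  atom 1: O, bond orders sum to 1 (valence 2) → 1 H
  atom 2: C, bond orders sum to 4 (valence 4) → 0 H
  atom 3: C, bond orders sum to 3 (valence 4) → 1 H
  atom 4: C, bond orders sum to 3 (valence 4) → 1 H
  atom 5: C, bond orders sum to 4 (valence 4) → 0 H
  atom 6: C, bond orders sum to 3 (valence 4) → 1 H
  atom 7: C, bond orders sum to 3 (valence 4) → 1 H
  atom 8: C, bond orders sum to 4 (valence 4) → 0 H
  atom 9: C, bond orders sum to 3 (valence 4) → 1 H
  atom 10: C, bond orders sum to 4 (valence 4) → 0 H
  atom 11: Cl (halogen, monovalent) → 0 H
  atom 12: C, bond orders sum to 3 (valence 4) → 1 H
  atom 13: C, bond orders sum to 3 (valence 4) → 1 H
  atom 14: C, bond orders sum to 3 (valence 4) → 1 H
Totals → C:12, H:9, Cl:1, O:1.
In Hill order: C12H9ClO.

C12H9ClO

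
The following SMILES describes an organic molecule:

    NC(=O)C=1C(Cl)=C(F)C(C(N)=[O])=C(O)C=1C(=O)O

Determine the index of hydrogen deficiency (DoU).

7

Molecular formula: C9H6ClFN2O5.
DoU = (2C + 2 + N − H − X) / 2, where X is the halogen count and O/S are ignored.
    = (2·9 + 2 + 2 − 6 − 2) / 2 = 14 / 2 = 7.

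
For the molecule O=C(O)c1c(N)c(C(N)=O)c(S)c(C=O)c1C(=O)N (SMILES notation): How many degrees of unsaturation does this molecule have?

8

Molecular formula: C10H9N3O5S.
DoU = (2C + 2 + N − H − X) / 2, where X is the halogen count and O/S are ignored.
    = (2·10 + 2 + 3 − 9 − 0) / 2 = 16 / 2 = 8.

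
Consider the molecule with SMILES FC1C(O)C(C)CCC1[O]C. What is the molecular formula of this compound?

C8H15FO2

Walk through each heavy atom and fill implicit hydrogens from standard valence (C 4, N 3, O 2, S 2, halogen 1):
  atom 1: F (halogen, monovalent) → 0 H
  atom 2: C, bond orders sum to 3 (valence 4) → 1 H
  atom 3: C, bond orders sum to 3 (valence 4) → 1 H
  atom 4: O, bond orders sum to 1 (valence 2) → 1 H
  atom 5: C, bond orders sum to 3 (valence 4) → 1 H
  atom 6: C, bond orders sum to 1 (valence 4) → 3 H
  atom 7: C, bond orders sum to 2 (valence 4) → 2 H
  atom 8: C, bond orders sum to 2 (valence 4) → 2 H
  atom 9: C, bond orders sum to 3 (valence 4) → 1 H
  atom 10: O with explicit H count 0
  atom 11: C, bond orders sum to 1 (valence 4) → 3 H
Totals → C:8, H:15, F:1, O:2.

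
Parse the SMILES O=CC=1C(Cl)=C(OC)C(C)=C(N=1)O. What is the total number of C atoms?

Count every carbon token in the SMILES (each C, including those in ring-closure positions and inside branches).
Carbon count: 8.

8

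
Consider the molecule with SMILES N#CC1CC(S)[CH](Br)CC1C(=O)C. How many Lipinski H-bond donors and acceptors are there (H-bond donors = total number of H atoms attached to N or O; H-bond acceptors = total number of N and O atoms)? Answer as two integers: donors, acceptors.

0, 2

Donors: find every N or O and count the H atoms it carries.
  atom 1 (N): bond orders sum to 3 → 0 H
  atom 12 (O): bond orders sum to 2 → 0 H
Lipinski HBD = 0.
Acceptors: N atoms = 1, O atoms = 1 → HBA = 2.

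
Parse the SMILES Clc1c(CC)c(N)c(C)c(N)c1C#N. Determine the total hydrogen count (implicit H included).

Walk through each heavy atom and fill implicit hydrogens from standard valence (C 4, N 3, O 2, S 2, halogen 1); for lowercase aromatic atoms, an aromatic c carries 1 H when it has two neighbours and 0 H with three, and aromatic n carries 0 H:
  atom 1: Cl (halogen, monovalent) → 0 H
  atom 2: aromatic c, 3 neighbours → 0 H
  atom 3: aromatic c, 3 neighbours → 0 H
  atom 4: C, bond orders sum to 2 (valence 4) → 2 H
  atom 5: C, bond orders sum to 1 (valence 4) → 3 H
  atom 6: aromatic c, 3 neighbours → 0 H
  atom 7: N, bond orders sum to 1 (valence 3) → 2 H
  atom 8: aromatic c, 3 neighbours → 0 H
  atom 9: C, bond orders sum to 1 (valence 4) → 3 H
  atom 10: aromatic c, 3 neighbours → 0 H
  atom 11: N, bond orders sum to 1 (valence 3) → 2 H
  atom 12: aromatic c, 3 neighbours → 0 H
  atom 13: C, bond orders sum to 4 (valence 4) → 0 H
  atom 14: N, bond orders sum to 3 (valence 3) → 0 H
Total hydrogens: 12.

12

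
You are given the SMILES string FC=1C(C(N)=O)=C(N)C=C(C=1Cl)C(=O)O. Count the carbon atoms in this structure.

8

Count every carbon token in the SMILES (each C, including those in ring-closure positions and inside branches).
Carbon count: 8.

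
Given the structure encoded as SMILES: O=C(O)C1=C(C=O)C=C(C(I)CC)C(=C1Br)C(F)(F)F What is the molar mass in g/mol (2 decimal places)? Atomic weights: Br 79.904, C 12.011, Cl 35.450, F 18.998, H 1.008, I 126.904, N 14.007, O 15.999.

465.00 g/mol

First, the molecular formula is C12H9BrF3IO3 (counting implicit H from valence).
  Br: 1 × 79.904 = 79.904
  C: 12 × 12.011 = 144.132
  F: 3 × 18.998 = 56.994
  H: 9 × 1.008 = 9.072
  I: 1 × 126.904 = 126.904
  O: 3 × 15.999 = 47.997
Sum: 1×79.904 + 12×12.011 + 3×18.998 + 9×1.008 + 1×126.904 + 3×15.999 = 465.003 → 465.00 g/mol.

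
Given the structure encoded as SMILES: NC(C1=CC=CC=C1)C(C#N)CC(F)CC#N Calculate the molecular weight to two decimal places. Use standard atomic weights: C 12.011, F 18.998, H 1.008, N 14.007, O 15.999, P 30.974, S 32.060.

231.27 g/mol

First, the molecular formula is C13H14FN3 (counting implicit H from valence).
  C: 13 × 12.011 = 156.143
  F: 1 × 18.998 = 18.998
  H: 14 × 1.008 = 14.112
  N: 3 × 14.007 = 42.021
Sum: 13×12.011 + 1×18.998 + 14×1.008 + 3×14.007 = 231.274 → 231.27 g/mol.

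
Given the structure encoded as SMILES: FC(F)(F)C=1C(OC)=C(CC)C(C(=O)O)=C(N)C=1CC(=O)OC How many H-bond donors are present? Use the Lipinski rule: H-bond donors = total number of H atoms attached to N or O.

3

Donors: find every N or O and count the H atoms it carries.
  atom 7 (O): bond orders sum to 2 → 0 H
  atom 14 (O): bond orders sum to 2 → 0 H
  atom 15 (O): bond orders sum to 1 → 1 H
  atom 17 (N): bond orders sum to 1 → 2 H
  atom 21 (O): bond orders sum to 2 → 0 H
  atom 22 (O): bond orders sum to 2 → 0 H
Lipinski HBD = 3.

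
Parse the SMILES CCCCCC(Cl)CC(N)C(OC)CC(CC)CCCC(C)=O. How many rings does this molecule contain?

0

In SMILES, each pair of matching ring-closure digits denotes one ring-closing bond; the number of such bonds equals the number of independent rings.
Ring-closure bonds here: 0.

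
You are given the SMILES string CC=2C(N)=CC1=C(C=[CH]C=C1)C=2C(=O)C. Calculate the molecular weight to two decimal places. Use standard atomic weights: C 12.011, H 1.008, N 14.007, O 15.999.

199.25 g/mol

First, the molecular formula is C13H13NO (counting implicit H from valence).
  C: 13 × 12.011 = 156.143
  H: 13 × 1.008 = 13.104
  N: 1 × 14.007 = 14.007
  O: 1 × 15.999 = 15.999
Sum: 13×12.011 + 13×1.008 + 1×14.007 + 1×15.999 = 199.253 → 199.25 g/mol.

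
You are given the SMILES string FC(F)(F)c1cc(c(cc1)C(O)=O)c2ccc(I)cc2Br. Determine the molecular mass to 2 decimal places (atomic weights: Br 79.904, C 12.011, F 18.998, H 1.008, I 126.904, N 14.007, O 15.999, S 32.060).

First, the molecular formula is C14H7BrF3IO2 (counting implicit H from valence).
  Br: 1 × 79.904 = 79.904
  C: 14 × 12.011 = 168.154
  F: 3 × 18.998 = 56.994
  H: 7 × 1.008 = 7.056
  I: 1 × 126.904 = 126.904
  O: 2 × 15.999 = 31.998
Sum: 1×79.904 + 14×12.011 + 3×18.998 + 7×1.008 + 1×126.904 + 2×15.999 = 471.010 → 471.01 g/mol.

471.01 g/mol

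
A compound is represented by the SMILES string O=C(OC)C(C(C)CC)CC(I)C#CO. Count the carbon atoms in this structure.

11

Count every carbon token in the SMILES (each C, including those in ring-closure positions and inside branches).
Carbon count: 11.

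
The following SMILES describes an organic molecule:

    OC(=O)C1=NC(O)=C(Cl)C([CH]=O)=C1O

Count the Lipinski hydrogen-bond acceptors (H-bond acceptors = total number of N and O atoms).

N atoms: 1; O atoms: 5.
Lipinski HBA = 1 + 5 = 6.

6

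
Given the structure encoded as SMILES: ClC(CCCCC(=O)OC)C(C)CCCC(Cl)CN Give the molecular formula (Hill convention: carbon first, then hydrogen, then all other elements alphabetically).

C14H27Cl2NO2

Walk through each heavy atom and fill implicit hydrogens from standard valence (C 4, N 3, O 2, S 2, halogen 1):
  atom 1: Cl (halogen, monovalent) → 0 H
  atom 2: C, bond orders sum to 3 (valence 4) → 1 H
  atom 3: C, bond orders sum to 2 (valence 4) → 2 H
  atom 4: C, bond orders sum to 2 (valence 4) → 2 H
  atom 5: C, bond orders sum to 2 (valence 4) → 2 H
  atom 6: C, bond orders sum to 2 (valence 4) → 2 H
  atom 7: C, bond orders sum to 4 (valence 4) → 0 H
  atom 8: O, bond orders sum to 2 (valence 2) → 0 H
  atom 9: O, bond orders sum to 2 (valence 2) → 0 H
  atom 10: C, bond orders sum to 1 (valence 4) → 3 H
  atom 11: C, bond orders sum to 3 (valence 4) → 1 H
  atom 12: C, bond orders sum to 1 (valence 4) → 3 H
  atom 13: C, bond orders sum to 2 (valence 4) → 2 H
  atom 14: C, bond orders sum to 2 (valence 4) → 2 H
  atom 15: C, bond orders sum to 2 (valence 4) → 2 H
  atom 16: C, bond orders sum to 3 (valence 4) → 1 H
  atom 17: Cl (halogen, monovalent) → 0 H
  atom 18: C, bond orders sum to 2 (valence 4) → 2 H
  atom 19: N, bond orders sum to 1 (valence 3) → 2 H
Totals → C:14, H:27, Cl:2, N:1, O:2.
In Hill order: C14H27Cl2NO2.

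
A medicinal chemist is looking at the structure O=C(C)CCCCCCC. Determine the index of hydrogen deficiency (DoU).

1

Degree of unsaturation = (number of rings) + (number of π bonds).
Ring closures in the SMILES: 0.
π bonds: 1 double bond (each 1 DoU) → 1 DoU from unsaturation.
Total DoU = 0 + 1 = 1.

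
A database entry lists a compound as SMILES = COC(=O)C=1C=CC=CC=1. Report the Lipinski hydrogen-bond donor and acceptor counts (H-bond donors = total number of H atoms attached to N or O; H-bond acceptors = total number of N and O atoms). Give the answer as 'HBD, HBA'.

0, 2

Donors: find every N or O and count the H atoms it carries.
  atom 2 (O): bond orders sum to 2 → 0 H
  atom 4 (O): bond orders sum to 2 → 0 H
Lipinski HBD = 0.
Acceptors: N atoms = 0, O atoms = 2 → HBA = 2.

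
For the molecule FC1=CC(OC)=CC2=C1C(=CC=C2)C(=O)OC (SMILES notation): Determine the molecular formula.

C13H11FO3

Walk through each heavy atom and fill implicit hydrogens from standard valence (C 4, N 3, O 2, S 2, halogen 1):
  atom 1: F (halogen, monovalent) → 0 H
  atom 2: C, bond orders sum to 4 (valence 4) → 0 H
  atom 3: C, bond orders sum to 3 (valence 4) → 1 H
  atom 4: C, bond orders sum to 4 (valence 4) → 0 H
  atom 5: O, bond orders sum to 2 (valence 2) → 0 H
  atom 6: C, bond orders sum to 1 (valence 4) → 3 H
  atom 7: C, bond orders sum to 3 (valence 4) → 1 H
  atom 8: C, bond orders sum to 4 (valence 4) → 0 H
  atom 9: C, bond orders sum to 4 (valence 4) → 0 H
  atom 10: C, bond orders sum to 4 (valence 4) → 0 H
  atom 11: C, bond orders sum to 3 (valence 4) → 1 H
  atom 12: C, bond orders sum to 3 (valence 4) → 1 H
  atom 13: C, bond orders sum to 3 (valence 4) → 1 H
  atom 14: C, bond orders sum to 4 (valence 4) → 0 H
  atom 15: O, bond orders sum to 2 (valence 2) → 0 H
  atom 16: O, bond orders sum to 2 (valence 2) → 0 H
  atom 17: C, bond orders sum to 1 (valence 4) → 3 H
Totals → C:13, H:11, F:1, O:3.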